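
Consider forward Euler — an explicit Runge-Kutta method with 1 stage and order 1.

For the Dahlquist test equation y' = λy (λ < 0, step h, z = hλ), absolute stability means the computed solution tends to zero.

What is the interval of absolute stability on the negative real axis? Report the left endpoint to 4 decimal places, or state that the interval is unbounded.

Set f=λy, z=hλ:
  order 1, 1-stage ⇒ R(z)=1+z
  (e.g. R(-0.67)=0.33000, |R|=0.33000)

Need |R(x)|<1, x<0.
x=-0.67: |R|=0.3300
|R(-2.02)|=1.0200 |R(-1.81)|=0.8100 |R(-1.33)|=0.3300
Bisect:
  x_lo=-2.7981 |R|=1.7981  x_hi=-0.1724 |R|=0.8276
  mid=-1.48526 |R|=0.48526 →hi
  mid=-2.14169 |R|=1.14169 →lo
  mid=-1.81348 |R|=0.81348 →hi
  mid=-1.97758 |R|=0.97758 →hi
  mid=-2.05964 |R|=1.05964 →lo
  mid=-2.01861 |R|=1.01861 →lo
  mid=-1.99810 |R|=0.99810 →hi
  mid=-2.00835 |R|=1.00835 →lo
  mid=-2.00323 |R|=1.00323 →lo
  mid=-2.00066 |R|=1.00066 →lo
  ...
  [-2.00002,-1.99986] ⇒ x*=-2.0000
Interval (-2.0000, 0).

(-2.0000, 0).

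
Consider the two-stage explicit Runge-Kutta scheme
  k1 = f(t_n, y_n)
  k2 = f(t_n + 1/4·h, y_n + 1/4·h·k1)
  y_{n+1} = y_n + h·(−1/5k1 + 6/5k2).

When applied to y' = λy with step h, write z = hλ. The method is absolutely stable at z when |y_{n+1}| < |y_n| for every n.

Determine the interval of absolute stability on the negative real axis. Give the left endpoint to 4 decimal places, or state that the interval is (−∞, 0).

(-3.3333, 0).

Set f=λy, z=hλ:
  k1=λy_n ⇒ h·k1=z·y_n;  k2=λ(1+1/4z)y_n ⇒ h·k2=z(1+1/4z)y_n
  y_{n+1}/y_n = 1 − 1/5z + 6/5z(1+1/4z) = 1 + z + 3/10z²
  so R(z) = 1 + z + 3/10z².

Need |R(x)|<1, x<0.
x=-1: |R|=0.3000
R=1: x+3/10x²=0 ⇒ x=−10/3=-3.3333; min R=1−1/(4·3/10)=0.1667>−1
Confirm numerically:
  x=-2.856: |R|=0.59102 <1
  x=-2.596: |R|=0.42576 <1
  x=-1.754: |R|=0.16895 <1
  x=-3.857: |R|=1.60593 >1
  x=-3.456: |R|=1.12718 >1
  x=-3.445: |R|=1.11541 >1
Interval (-3.3333, 0).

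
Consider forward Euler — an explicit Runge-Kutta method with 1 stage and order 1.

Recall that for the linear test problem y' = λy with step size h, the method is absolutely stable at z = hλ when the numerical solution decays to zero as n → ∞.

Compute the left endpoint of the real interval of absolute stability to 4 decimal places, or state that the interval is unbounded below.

Test eqn y'=λy, z=hλ:
  order 1, 1-stage ⇒ R(z)=1+z
  (e.g. R(-0.93)=0.07000, |R|=0.07000)

Boundary: |R(x)|=1, x<0.
x=-0.93: |R|=0.0700
|R(-2.12)|=1.1200 |R(-1.28)|=0.2800 |R(-0.71)|=0.2900
Bisect:
  x_lo=-2.6939 |R|=1.6939  x_hi=-0.1800 |R|=0.8200
  mid=-1.43698 |R|=0.43698 →hi
  mid=-2.06546 |R|=1.06546 →lo
  mid=-1.75122 |R|=0.75122 →hi
  mid=-1.90834 |R|=0.90834 →hi
  mid=-1.98690 |R|=0.98690 →hi
  mid=-2.02618 |R|=1.02618 →lo
  mid=-2.00654 |R|=1.00654 →lo
  mid=-1.99672 |R|=0.99672 →hi
  mid=-2.00163 |R|=1.00163 →lo
  mid=-1.99917 |R|=0.99917 →hi
  ...
  [-2.00009,-1.99994] ⇒ x*=-2.0000
Interval (-2.0000, 0).

z* = -2.0000.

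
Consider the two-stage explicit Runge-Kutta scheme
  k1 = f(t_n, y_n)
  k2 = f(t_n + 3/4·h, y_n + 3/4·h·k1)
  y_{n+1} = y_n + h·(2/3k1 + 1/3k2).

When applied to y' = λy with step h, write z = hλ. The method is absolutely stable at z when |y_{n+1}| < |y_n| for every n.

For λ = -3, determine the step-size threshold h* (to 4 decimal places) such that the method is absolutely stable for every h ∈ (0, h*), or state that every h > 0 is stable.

Set f=λy, z=hλ:
  k1=λy_n ⇒ h·k1=z·y_n;  k2=λ(1+3/4z)y_n ⇒ h·k2=z(1+3/4z)y_n
  y_{n+1}/y_n = 1 + 2/3z + 1/3z(1+3/4z) = 1 + z + 1/4z²
  R(z) = 1 + z + 1/4z².

Boundary: |R(x)|=1, x<0.
x=-0.78: |R|=0.3721
R=1: x+1/4x²=0 ⇒ x=−4=-4.0000; min R=1−1/(4·1/4)=0.0000>−1
Confirm numerically:
  x=-3.822: |R|=0.82992 <1
  x=-3.020: |R|=0.26010 <1
  x=-2.864: |R|=0.18662 <1
  x=-2.254: |R|=0.01613 <1
  x=-4.322: |R|=1.34792 >1
  x=-4.209: |R|=1.21992 >1
So |R|<1 on (-4.0000, 0).

(-4.0000,0); λ=-3 ⇒ h* = (4)/3 = 1.3333.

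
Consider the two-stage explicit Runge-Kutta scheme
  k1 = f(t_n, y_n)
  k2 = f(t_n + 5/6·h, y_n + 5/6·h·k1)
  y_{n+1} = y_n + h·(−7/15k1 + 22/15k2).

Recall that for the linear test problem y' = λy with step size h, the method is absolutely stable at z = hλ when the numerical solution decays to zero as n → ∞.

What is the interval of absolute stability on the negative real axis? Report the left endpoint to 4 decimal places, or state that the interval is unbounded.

(-0.8182, 0).

On y'=λy, z=hλ:
  k1=λy_n ⇒ h·k1=z·y_n;  k2=λ(1+5/6z)y_n ⇒ h·k2=z(1+5/6z)y_n
  y_{n+1}/y_n = 1 − 7/15z + 22/15z(1+5/6z) = 1 + z + 11/9z²
  so R(z) = 1 + z + 11/9z².

Boundary: |R(x)|=1, x<0.
x=-0.53: |R|=0.8133
R=1: x+11/9x²=0 ⇒ x=−9/11=-0.8182; min R=1−1/(4·11/9)=0.7955>−1
Confirm numerically:
  x=-0.707: |R|=0.90393 <1
  x=-0.537: |R|=0.81545 <1
  x=-0.510: |R|=0.80790 <1
  x=-1.350: |R|=1.87750 >1
  x=-1.343: |R|=1.86146 >1
  x=-0.930: |R|=1.12710 >1
Interval (-0.8182, 0).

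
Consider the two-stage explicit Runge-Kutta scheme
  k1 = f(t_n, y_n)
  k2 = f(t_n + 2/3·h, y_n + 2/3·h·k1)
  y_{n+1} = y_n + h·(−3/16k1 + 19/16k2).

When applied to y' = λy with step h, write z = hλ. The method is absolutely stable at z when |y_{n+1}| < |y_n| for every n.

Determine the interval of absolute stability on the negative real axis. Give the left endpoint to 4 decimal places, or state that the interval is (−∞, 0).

With y'=λy (z=hλ):
  k1=λy_n ⇒ h·k1=z·y_n;  k2=λ(1+2/3z)y_n ⇒ h·k2=z(1+2/3z)y_n
  y_{n+1}/y_n = 1 − 3/16z + 19/16z(1+2/3z) = 1 + z + 19/24z²
  Hence R(z) = 1 + z + 19/24z².

Solve |R(x)|<1 on ℝ⁻.
x=-1.66: |R|=1.5215
R=1: x+19/24x²=0 ⇒ x=−24/19=-1.2632; min R=1−1/(4·19/24)=0.6842>−1
Confirm numerically:
  x=-1.069: |R|=0.83569 <1
  x=-0.737: |R|=0.69301 <1
  x=-0.735: |R|=0.69268 <1
  x=-1.834: |R|=1.82882 >1
  x=-1.811: |R|=1.78545 >1
So |R|<1 on (-1.2632, 0).

z∈(-1.2632,0).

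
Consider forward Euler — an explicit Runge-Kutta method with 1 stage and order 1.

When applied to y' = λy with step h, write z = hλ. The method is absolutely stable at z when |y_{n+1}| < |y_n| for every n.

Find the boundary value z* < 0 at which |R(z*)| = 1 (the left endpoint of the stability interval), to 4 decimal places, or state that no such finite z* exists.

z* = -2.0000.

Test eqn y'=λy, z=hλ:
  order 1, 1-stage ⇒ R(z)=1+z
  (e.g. R(-1.21)=-0.21000, |R|=0.21000)

Find x<0 with |R(x)|<1.
x=-1.21: |R|=0.2100
|R(-2.12)|=1.1200 |R(-1.63)|=0.6300 |R(-1.37)|=0.3700
Bisect:
  x_lo=-2.5857 |R|=1.5857  x_hi=-0.1264 |R|=0.8736
  mid=-1.35602 |R|=0.35602 →hi
  mid=-1.97084 |R|=0.97084 →hi
  mid=-2.27826 |R|=1.27826 →lo
  mid=-2.12455 |R|=1.12455 →lo
  mid=-2.04770 |R|=1.04770 →lo
  mid=-2.00927 |R|=1.00927 →lo
  mid=-1.99006 |R|=0.99006 →hi
  mid=-1.99966 |R|=0.99966 →hi
  mid=-2.00447 |R|=1.00447 →lo
  ...
  [-2.00011,-1.99996] ⇒ x*=-2.0000
Stable set (-2.0000, 0).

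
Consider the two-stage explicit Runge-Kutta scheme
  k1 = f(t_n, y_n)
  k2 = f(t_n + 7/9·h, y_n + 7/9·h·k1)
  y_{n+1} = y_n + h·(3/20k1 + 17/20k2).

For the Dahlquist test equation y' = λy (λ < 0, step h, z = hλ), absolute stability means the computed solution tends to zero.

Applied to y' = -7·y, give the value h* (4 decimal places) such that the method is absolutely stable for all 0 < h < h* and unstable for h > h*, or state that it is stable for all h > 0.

(-1.5126,0); λ=-7 ⇒ h* = (180/119)/7 = 0.2161.

Test eqn y'=λy, z=hλ:
  k1=λy_n ⇒ h·k1=z·y_n;  k2=λ(1+7/9z)y_n ⇒ h·k2=z(1+7/9z)y_n
  y_{n+1}/y_n = 1 + 3/20z + 17/20z(1+7/9z) = 1 + z + 119/180z²
  so R(z) = 1 + z + 119/180z².

Boundary: |R(x)|=1, x<0.
x=-0.44: |R|=0.6880
R=1: x+119/180x²=0 ⇒ x=−180/119=-1.5126; min R=1−1/(4·119/180)=0.6218>−1
Confirm numerically:
  x=-1.377: |R|=0.87655 <1
  x=-1.276: |R|=0.80041 <1
  x=-0.981: |R|=0.65523 <1
  x=-1.897: |R|=1.48208 >1
  x=-1.752: |R|=1.27728 >1
So |R|<1 on (-1.5126, 0).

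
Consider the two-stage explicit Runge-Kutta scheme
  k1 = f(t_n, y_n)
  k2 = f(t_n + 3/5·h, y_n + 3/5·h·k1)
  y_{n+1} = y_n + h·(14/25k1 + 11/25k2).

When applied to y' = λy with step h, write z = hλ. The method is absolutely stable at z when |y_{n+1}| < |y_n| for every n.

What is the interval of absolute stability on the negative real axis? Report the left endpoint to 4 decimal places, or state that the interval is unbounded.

Set f=λy, z=hλ:
  k1=λy_n ⇒ h·k1=z·y_n;  k2=λ(1+3/5z)y_n ⇒ h·k2=z(1+3/5z)y_n
  y_{n+1}/y_n = 1 + 14/25z + 11/25z(1+3/5z) = 1 + z + 33/125z²
  so R(z) = 1 + z + 33/125z².

Find x<0 with |R(x)|<1.
x=-1.24: |R|=0.1659
R=1: x+33/125x²=0 ⇒ x=−125/33=-3.7879; min R=1−1/(4·33/125)=0.0530>−1
Confirm numerically:
  x=-3.741: |R|=0.95370 <1
  x=-2.310: |R|=0.09873 <1
  x=-2.210: |R|=0.07940 <1
  x=-2.105: |R|=0.06479 <1
  x=-4.300: |R|=1.58136 >1
  x=-4.093: |R|=1.32970 >1
  x=-3.891: |R|=1.10593 >1
Interval (-3.7879, 0).

z∈(-3.7879,0).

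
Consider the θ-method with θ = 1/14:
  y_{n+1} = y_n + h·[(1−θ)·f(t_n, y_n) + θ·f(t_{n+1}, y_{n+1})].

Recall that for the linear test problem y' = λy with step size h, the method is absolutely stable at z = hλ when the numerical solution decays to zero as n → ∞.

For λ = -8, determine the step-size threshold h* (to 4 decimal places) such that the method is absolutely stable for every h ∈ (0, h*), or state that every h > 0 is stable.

(-2.3333,0); λ=-8 ⇒ h* = (7/3)/8 = 0.2917.

Set f=λy, z=hλ:
  y_{n+1} = y_n + z·[13/14·y_n + 1/14·y_{n+1}] ⇒ (1 − 1/14z)y_{n+1} = (1 + 13/14z)y_n
  Hence R(z) = (1 + 13/14z)/(1 − 1/14z).

Solve |R(x)|<1 on ℝ⁻.
x=-1.54: |R|=0.3874
R=−1: 1+13/14x = −1+1/14x ⇒ -6/7x=2 ⇒ x=2/(-6/7)=-2.3333
Confirm numerically:
  x=-2.133: |R|=0.85099 <1
  x=-1.382: |R|=0.25783 <1
  x=-0.988: |R|=0.07713 <1
  x=-2.762: |R|=1.30688 >1
  x=-2.722: |R|=1.27891 >1
  x=-2.598: |R|=1.19135 >1
Stable set (-2.3333, 0).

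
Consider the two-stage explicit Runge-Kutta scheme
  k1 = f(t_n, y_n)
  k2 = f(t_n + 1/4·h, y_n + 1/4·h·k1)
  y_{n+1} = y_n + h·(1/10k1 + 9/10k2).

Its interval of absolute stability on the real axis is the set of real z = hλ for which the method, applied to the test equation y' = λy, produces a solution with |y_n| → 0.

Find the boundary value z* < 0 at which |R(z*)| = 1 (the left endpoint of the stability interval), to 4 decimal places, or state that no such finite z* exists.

left endpoint -4.4444.

With y'=λy (z=hλ):
  k1=λy_n ⇒ h·k1=z·y_n;  k2=λ(1+1/4z)y_n ⇒ h·k2=z(1+1/4z)y_n
  y_{n+1}/y_n = 1 + 1/10z + 9/10z(1+1/4z) = 1 + z + 9/40z²
  so R(z) = 1 + z + 9/40z².

Solve |R(x)|<1 on ℝ⁻.
x=-1.47: |R|=0.0162
R=1: x+9/40x²=0 ⇒ x=−40/9=-4.4444; min R=1−1/(4·9/40)=-0.1111>−1
Confirm numerically:
  x=-2.699: |R|=0.05996 <1
  x=-2.207: |R|=0.11106 <1
  x=-1.857: |R|=0.08110 <1
  x=-4.817: |R|=1.40379 >1
  x=-4.673: |R|=1.24031 >1
Interval (-4.4444, 0).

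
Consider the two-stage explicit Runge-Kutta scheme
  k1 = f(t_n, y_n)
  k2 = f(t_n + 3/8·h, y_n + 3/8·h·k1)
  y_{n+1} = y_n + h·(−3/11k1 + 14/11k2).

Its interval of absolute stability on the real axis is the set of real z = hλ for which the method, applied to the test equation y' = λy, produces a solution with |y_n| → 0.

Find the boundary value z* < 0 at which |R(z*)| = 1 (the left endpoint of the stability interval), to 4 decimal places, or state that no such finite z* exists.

Test eqn y'=λy, z=hλ:
  k1=λy_n ⇒ h·k1=z·y_n;  k2=λ(1+3/8z)y_n ⇒ h·k2=z(1+3/8z)y_n
  y_{n+1}/y_n = 1 − 3/11z + 14/11z(1+3/8z) = 1 + z + 21/44z²
  ⇒ R(z) = 1 + z + 21/44z².

Boundary: |R(x)|=1, x<0.
x=-1.71: |R|=0.6856
R=1: x+21/44x²=0 ⇒ x=−44/21=-2.0952; min R=1−1/(4·21/44)=0.4762>−1
Confirm numerically:
  x=-2.017: |R|=0.92468 <1
  x=-1.652: |R|=0.65053 <1
  x=-1.570: |R|=0.60643 <1
  x=-1.183: |R|=0.48494 <1
  x=-2.389: |R|=1.33495 >1
  x=-2.313: |R|=1.24039 >1
Stable set (-2.0952, 0).

z* = -2.0952.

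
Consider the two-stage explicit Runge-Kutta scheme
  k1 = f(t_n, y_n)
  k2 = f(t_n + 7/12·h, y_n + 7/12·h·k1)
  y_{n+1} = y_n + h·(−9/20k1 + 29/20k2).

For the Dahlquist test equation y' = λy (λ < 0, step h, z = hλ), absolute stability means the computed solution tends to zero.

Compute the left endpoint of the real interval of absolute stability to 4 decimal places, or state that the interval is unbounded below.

On y'=λy, z=hλ:
  k1=λy_n ⇒ h·k1=z·y_n;  k2=λ(1+7/12z)y_n ⇒ h·k2=z(1+7/12z)y_n
  y_{n+1}/y_n = 1 − 9/20z + 29/20z(1+7/12z) = 1 + z + 203/240z²
  Hence R(z) = 1 + z + 203/240z².

Find x<0 with |R(x)|<1.
x=-1.79: |R|=1.9201
R=1: x+203/240x²=0 ⇒ x=−240/203=-1.1823; min R=1−1/(4·203/240)=0.7044>−1
Confirm numerically:
  x=-0.851: |R|=0.76155 <1
  x=-0.826: |R|=0.75109 <1
  x=-0.758: |R|=0.72799 <1
  x=-0.594: |R|=0.70444 <1
  x=-1.575: |R|=1.52320 >1
  x=-1.308: |R|=1.13911 >1
Interval (-1.1823, 0).

left endpoint -1.1823.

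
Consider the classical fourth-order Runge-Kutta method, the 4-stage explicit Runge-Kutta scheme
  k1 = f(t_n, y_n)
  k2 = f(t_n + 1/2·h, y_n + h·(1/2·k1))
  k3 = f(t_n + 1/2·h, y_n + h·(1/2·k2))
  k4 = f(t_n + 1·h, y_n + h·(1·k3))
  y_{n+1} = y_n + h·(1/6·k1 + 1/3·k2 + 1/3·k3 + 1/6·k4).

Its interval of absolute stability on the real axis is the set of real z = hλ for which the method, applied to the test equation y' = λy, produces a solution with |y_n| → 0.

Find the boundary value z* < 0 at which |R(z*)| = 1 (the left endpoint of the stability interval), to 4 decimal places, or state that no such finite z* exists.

On y'=λy, z=hλ:
  order 4, 4-stage ⇒ R(z)=1+z+z^2/2+z^3/6+z^4/24
  (e.g. R(-0.33)=0.71895, |R|=0.71895)

Solve |R(x)|<1 on ℝ⁻.
x=-0.33: |R|=0.7190
|R(-1.74)|=0.2777 |R(-1.17)|=0.3256 |R(-0.64)|=0.5281
Bisect:
  x_lo=-3.2810 |R|=2.0435  x_hi=-0.1415 |R|=0.8680
  mid=-1.71128 |R|=0.27505 →hi
  mid=-2.49616 |R|=0.64469 →hi
  mid=-2.88860 |R|=1.16726 →lo
  mid=-2.69238 |R|=0.86872 →hi
  mid=-2.79049 |R|=1.00787 →lo
  mid=-2.74144 |R|=0.93587 →hi
  mid=-2.76597 |R|=0.97125 →hi
  mid=-2.77823 |R|=0.98940 →hi
  mid=-2.78436 |R|=0.99859 →hi
  mid=-2.78743 |R|=1.00322 →lo
  ...
  [-2.78532,-2.78513] ⇒ x*=-2.7853
Interval (-2.7853, 0).

z* = -2.7853.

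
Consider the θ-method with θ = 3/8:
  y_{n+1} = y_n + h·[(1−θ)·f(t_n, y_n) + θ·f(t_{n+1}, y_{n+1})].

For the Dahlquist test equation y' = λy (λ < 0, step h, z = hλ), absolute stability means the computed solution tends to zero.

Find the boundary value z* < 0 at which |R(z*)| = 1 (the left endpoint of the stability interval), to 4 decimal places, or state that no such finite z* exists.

Test eqn y'=λy, z=hλ:
  y_{n+1} = y_n + z·[5/8·y_n + 3/8·y_{n+1}] ⇒ (1 − 3/8z)y_{n+1} = (1 + 5/8z)y_n
  so R(z) = (1 + 5/8z)/(1 − 3/8z).

Boundary: |R(x)|=1, x<0.
x=-0.89: |R|=0.3327
R=−1: 1+5/8x = −1+3/8x ⇒ -1/4x=2 ⇒ x=2/(-1/4)=-8.0000
Confirm numerically:
  x=-6.986: |R|=0.92997 <1
  x=-5.527: |R|=0.79879 <1
  x=-4.707: |R|=0.70227 <1
  x=-8.548: |R|=1.03258 >1
  x=-8.493: |R|=1.02945 >1
Stable set (-8.0000, 0).

left endpoint -8.0000.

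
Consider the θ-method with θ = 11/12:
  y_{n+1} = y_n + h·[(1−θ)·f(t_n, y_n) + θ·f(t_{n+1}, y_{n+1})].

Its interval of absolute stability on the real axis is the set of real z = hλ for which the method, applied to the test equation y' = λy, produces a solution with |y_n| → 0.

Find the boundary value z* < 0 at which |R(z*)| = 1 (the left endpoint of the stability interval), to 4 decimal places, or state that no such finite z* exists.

On y'=λy, z=hλ:
  y_{n+1} = y_n + z·[1/12·y_n + 11/12·y_{n+1}] ⇒ (1 − 11/12z)y_{n+1} = (1 + 1/12z)y_n
  Hence R(z) = (1 + 1/12z)/(1 − 11/12z).

Need |R(x)|<1, x<0.
x=-0.93: |R|=0.4980
x=-2: |R|=0.2941
x=-10: |R|=0.0164
x=-100: |R|=0.0791
θ=11/12≥1/2 ⇒ |1+1/12x|<|1−11/12x| ∀x<0 ⇒ stable on all of ℝ⁻.

interval (−∞, 0).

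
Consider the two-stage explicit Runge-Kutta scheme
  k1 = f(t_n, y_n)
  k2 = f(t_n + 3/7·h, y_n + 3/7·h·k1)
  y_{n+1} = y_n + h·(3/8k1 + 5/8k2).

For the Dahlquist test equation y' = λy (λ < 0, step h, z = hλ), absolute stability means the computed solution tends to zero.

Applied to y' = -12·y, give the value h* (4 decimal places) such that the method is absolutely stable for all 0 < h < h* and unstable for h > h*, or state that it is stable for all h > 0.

Test eqn y'=λy, z=hλ:
  k1=λy_n ⇒ h·k1=z·y_n;  k2=λ(1+3/7z)y_n ⇒ h·k2=z(1+3/7z)y_n
  y_{n+1}/y_n = 1 + 3/8z + 5/8z(1+3/7z) = 1 + z + 15/56z²
  ⇒ R(z) = 1 + z + 15/56z².

Need |R(x)|<1, x<0.
x=-1.56: |R|=0.0919
R=1: x+15/56x²=0 ⇒ x=−56/15=-3.7333; min R=1−1/(4·15/56)=0.0667>−1
Confirm numerically:
  x=-3.565: |R|=0.83926 <1
  x=-3.505: |R|=0.78563 <1
  x=-3.129: |R|=0.49349 <1
  x=-2.481: |R|=0.16776 <1
  x=-4.161: |R|=1.47666 >1
  x=-4.124: |R|=1.43155 >1
So |R|<1 on (-3.7333, 0).

(-3.7333,0); λ=-12 ⇒ h* = (56/15)/12 = 0.3111.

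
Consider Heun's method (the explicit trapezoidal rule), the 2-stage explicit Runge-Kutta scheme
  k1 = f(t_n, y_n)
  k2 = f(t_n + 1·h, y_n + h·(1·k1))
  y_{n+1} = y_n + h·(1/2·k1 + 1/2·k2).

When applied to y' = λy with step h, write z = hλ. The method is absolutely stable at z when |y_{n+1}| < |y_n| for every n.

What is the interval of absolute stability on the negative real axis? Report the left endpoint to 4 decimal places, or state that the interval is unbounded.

Set f=λy, z=hλ:
  order 2, 2-stage ⇒ R(z)=1+z+z^2/2
  (e.g. R(-1.08)=0.50320, |R|=0.50320)

Find x<0 with |R(x)|<1.
x=-1.08: |R|=0.5032
|R(-1.98)|=0.9802 |R(-1.91)|=0.9140 |R(-1.69)|=0.7380
Bisect:
  x_lo=-2.6941 |R|=1.9350  x_hi=-0.0699 |R|=0.9325
  mid=-1.38200 |R|=0.57296 →hi
  mid=-2.03804 |R|=1.03877 →lo
  mid=-1.71002 |R|=0.75207 →hi
  mid=-1.87403 |R|=0.88197 →hi
  mid=-1.95604 |R|=0.95701 →hi
  mid=-1.99704 |R|=0.99705 →hi
  mid=-2.01754 |R|=1.01770 →lo
  ...
  [-2.00008,-1.99992] ⇒ x*=-2.0000
Interval (-2.0000, 0).

(-2.0000, 0).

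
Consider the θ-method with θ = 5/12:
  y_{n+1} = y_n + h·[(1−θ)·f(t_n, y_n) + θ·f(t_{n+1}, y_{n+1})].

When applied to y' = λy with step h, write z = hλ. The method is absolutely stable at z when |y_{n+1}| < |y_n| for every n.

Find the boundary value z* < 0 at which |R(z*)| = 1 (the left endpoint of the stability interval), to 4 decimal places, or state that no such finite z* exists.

On y'=λy, z=hλ:
  y_{n+1} = y_n + z·[7/12·y_n + 5/12·y_{n+1}] ⇒ (1 − 5/12z)y_{n+1} = (1 + 7/12z)y_n
  ⇒ R(z) = (1 + 7/12z)/(1 − 5/12z).

Boundary: |R(x)|=1, x<0.
x=-0.31: |R|=0.7255
R=−1: 1+7/12x = −1+5/12x ⇒ -1/6x=2 ⇒ x=2/(-1/6)=-12.0000
Confirm numerically:
  x=-8.848: |R|=0.88791 <1
  x=-7.818: |R|=0.83629 <1
  x=-6.505: |R|=0.75317 <1
  x=-12.491: |R|=1.01319 >1
  x=-12.060: |R|=1.00166 >1
Stable set (-12.0000, 0).

left endpoint -12.0000.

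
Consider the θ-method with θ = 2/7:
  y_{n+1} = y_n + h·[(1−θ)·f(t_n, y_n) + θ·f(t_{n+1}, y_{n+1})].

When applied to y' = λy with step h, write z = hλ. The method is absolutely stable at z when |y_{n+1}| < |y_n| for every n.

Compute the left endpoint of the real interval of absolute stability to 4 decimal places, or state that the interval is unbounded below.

With y'=λy (z=hλ):
  y_{n+1} = y_n + z·[5/7·y_n + 2/7·y_{n+1}] ⇒ (1 − 2/7z)y_{n+1} = (1 + 5/7z)y_n
  ⇒ R(z) = (1 + 5/7z)/(1 − 2/7z).

Need |R(x)|<1, x<0.
x=-1.37: |R|=0.0154
R=−1: 1+5/7x = −1+2/7x ⇒ -3/7x=2 ⇒ x=2/(-3/7)=-4.6667
Confirm numerically:
  x=-4.639: |R|=0.99490 <1
  x=-4.360: |R|=0.94148 <1
  x=-4.302: |R|=0.92989 <1
  x=-4.753: |R|=1.01569 >1
  x=-4.690: |R|=1.00427 >1
  x=-4.689: |R|=1.00409 >1
Interval (-4.6667, 0).

z* = -4.6667.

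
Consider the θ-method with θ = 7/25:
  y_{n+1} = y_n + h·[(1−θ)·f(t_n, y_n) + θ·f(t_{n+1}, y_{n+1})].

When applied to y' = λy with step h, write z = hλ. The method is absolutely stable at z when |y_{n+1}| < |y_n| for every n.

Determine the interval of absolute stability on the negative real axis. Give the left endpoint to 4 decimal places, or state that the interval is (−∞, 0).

z∈(-4.5455,0).

On y'=λy, z=hλ:
  y_{n+1} = y_n + z·[18/25·y_n + 7/25·y_{n+1}] ⇒ (1 − 7/25z)y_{n+1} = (1 + 18/25z)y_n
  Hence R(z) = (1 + 18/25z)/(1 − 7/25z).

Find x<0 with |R(x)|<1.
x=-0.54: |R|=0.5309
R=−1: 1+18/25x = −1+7/25x ⇒ -11/25x=2 ⇒ x=2/(-11/25)=-4.5455
Confirm numerically:
  x=-4.321: |R|=0.95531 <1
  x=-4.317: |R|=0.95449 <1
  x=-4.162: |R|=0.92208 <1
  x=-2.245: |R|=0.37848 <1
  x=-5.075: |R|=1.09624 >1
  x=-4.741: |R|=1.03697 >1
Interval (-4.5455, 0).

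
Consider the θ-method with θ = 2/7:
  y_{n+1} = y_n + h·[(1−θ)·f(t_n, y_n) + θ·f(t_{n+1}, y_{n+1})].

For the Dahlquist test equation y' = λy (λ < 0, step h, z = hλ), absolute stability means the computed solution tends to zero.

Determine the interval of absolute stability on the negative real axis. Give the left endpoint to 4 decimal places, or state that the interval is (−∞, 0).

Test eqn y'=λy, z=hλ:
  y_{n+1} = y_n + z·[5/7·y_n + 2/7·y_{n+1}] ⇒ (1 − 2/7z)y_{n+1} = (1 + 5/7z)y_n
  ⇒ R(z) = (1 + 5/7z)/(1 − 2/7z).

Need |R(x)|<1, x<0.
x=-0.54: |R|=0.5322
R=−1: 1+5/7x = −1+2/7x ⇒ -3/7x=2 ⇒ x=2/(-3/7)=-4.6667
Confirm numerically:
  x=-4.626: |R|=0.99249 <1
  x=-3.104: |R|=0.64506 <1
  x=-2.810: |R|=0.55864 <1
  x=-2.708: |R|=0.52674 <1
  x=-5.170: |R|=1.08708 >1
  x=-4.736: |R|=1.01263 >1
Interval (-4.6667, 0).

(-4.6667, 0).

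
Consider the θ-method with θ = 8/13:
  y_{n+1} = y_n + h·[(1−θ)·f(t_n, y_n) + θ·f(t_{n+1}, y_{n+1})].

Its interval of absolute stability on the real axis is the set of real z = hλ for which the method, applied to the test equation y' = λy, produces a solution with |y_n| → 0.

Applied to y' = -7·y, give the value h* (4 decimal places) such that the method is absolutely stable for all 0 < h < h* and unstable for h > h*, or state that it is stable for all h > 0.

With y'=λy (z=hλ):
  y_{n+1} = y_n + z·[5/13·y_n + 8/13·y_{n+1}] ⇒ (1 − 8/13z)y_{n+1} = (1 + 5/13z)y_n
  R(z) = (1 + 5/13z)/(1 − 8/13z).

Need |R(x)|<1, x<0.
x=-0.71: |R|=0.5059
x=-2: |R|=0.1034
x=-10: |R|=0.3978
x=-100: |R|=0.5990
θ=8/13≥1/2 ⇒ |1+5/13x|<|1−8/13x| ∀x<0 ⇒ stable on all of ℝ⁻.

interval (−∞, 0). Any h>0 works for λ=-7.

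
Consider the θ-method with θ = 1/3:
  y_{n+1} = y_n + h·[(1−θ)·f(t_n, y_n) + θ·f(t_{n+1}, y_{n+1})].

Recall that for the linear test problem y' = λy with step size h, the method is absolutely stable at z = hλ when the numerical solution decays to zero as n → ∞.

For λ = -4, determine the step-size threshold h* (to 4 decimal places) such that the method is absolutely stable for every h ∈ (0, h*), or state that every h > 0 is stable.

With y'=λy (z=hλ):
  y_{n+1} = y_n + z·[2/3·y_n + 1/3·y_{n+1}] ⇒ (1 − 1/3z)y_{n+1} = (1 + 2/3z)y_n
  ⇒ R(z) = (1 + 2/3z)/(1 − 1/3z).

Boundary: |R(x)|=1, x<0.
x=-1.71: |R|=0.0892
R=−1: 1+2/3x = −1+1/3x ⇒ -1/3x=2 ⇒ x=2/(-1/3)=-6.0000
Confirm numerically:
  x=-4.043: |R|=0.72214 <1
  x=-2.510: |R|=0.36661 <1
  x=-2.452: |R|=0.34923 <1
  x=-6.350: |R|=1.03743 >1
  x=-6.070: |R|=1.00772 >1
Stable set (-6.0000, 0).

(-6.0000,0); λ=-4 ⇒ h* = (6)/4 = 1.5000.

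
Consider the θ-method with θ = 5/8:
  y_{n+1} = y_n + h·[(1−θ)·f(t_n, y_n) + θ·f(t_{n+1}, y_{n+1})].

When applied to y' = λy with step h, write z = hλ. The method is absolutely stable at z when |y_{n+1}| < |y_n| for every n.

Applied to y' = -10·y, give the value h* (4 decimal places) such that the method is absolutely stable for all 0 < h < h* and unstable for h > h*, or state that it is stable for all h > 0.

unbounded; (−∞, 0). Any h>0 works for λ=-10.

With y'=λy (z=hλ):
  y_{n+1} = y_n + z·[3/8·y_n + 5/8·y_{n+1}] ⇒ (1 − 5/8z)y_{n+1} = (1 + 3/8z)y_n
  R(z) = (1 + 3/8z)/(1 − 5/8z).

Find x<0 with |R(x)|<1.
x=-0.85: |R|=0.4449
x=-2: |R|=0.1111
x=-10: |R|=0.3793
x=-100: |R|=0.5748
θ=5/8≥1/2 ⇒ |1+3/8x|<|1−5/8x| ∀x<0 ⇒ unbounded interval.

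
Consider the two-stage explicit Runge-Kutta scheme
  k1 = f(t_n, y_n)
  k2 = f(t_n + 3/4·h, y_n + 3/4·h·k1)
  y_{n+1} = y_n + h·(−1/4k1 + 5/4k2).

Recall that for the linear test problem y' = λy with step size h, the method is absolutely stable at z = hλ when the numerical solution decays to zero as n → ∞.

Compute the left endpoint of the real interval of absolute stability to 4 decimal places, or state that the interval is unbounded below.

z* = -1.0667.

Test eqn y'=λy, z=hλ:
  k1=λy_n ⇒ h·k1=z·y_n;  k2=λ(1+3/4z)y_n ⇒ h·k2=z(1+3/4z)y_n
  y_{n+1}/y_n = 1 − 1/4z + 5/4z(1+3/4z) = 1 + z + 15/16z²
  ⇒ R(z) = 1 + z + 15/16z².

Need |R(x)|<1, x<0.
x=-1.28: |R|=1.2560
R=1: x+15/16x²=0 ⇒ x=−16/15=-1.0667; min R=1−1/(4·15/16)=0.7333>−1
Confirm numerically:
  x=-0.938: |R|=0.88685 <1
  x=-0.792: |R|=0.79606 <1
  x=-0.440: |R|=0.74150 <1
  x=-1.403: |R|=1.44238 >1
  x=-1.143: |R|=1.08180 >1
Stable set (-1.0667, 0).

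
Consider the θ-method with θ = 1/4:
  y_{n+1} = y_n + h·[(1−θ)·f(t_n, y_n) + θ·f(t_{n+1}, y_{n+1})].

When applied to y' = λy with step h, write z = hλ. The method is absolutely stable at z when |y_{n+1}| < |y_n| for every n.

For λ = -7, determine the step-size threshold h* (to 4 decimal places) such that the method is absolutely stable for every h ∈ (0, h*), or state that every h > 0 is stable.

(-4.0000,0); λ=-7 ⇒ h* = (4)/7 = 0.5714.

Set f=λy, z=hλ:
  y_{n+1} = y_n + z·[3/4·y_n + 1/4·y_{n+1}] ⇒ (1 − 1/4z)y_{n+1} = (1 + 3/4z)y_n
  ⇒ R(z) = (1 + 3/4z)/(1 − 1/4z).

Solve |R(x)|<1 on ℝ⁻.
x=-0.83: |R|=0.3126
R=−1: 1+3/4x = −1+1/4x ⇒ -1/2x=2 ⇒ x=2/(-1/2)=-4.0000
Confirm numerically:
  x=-3.887: |R|=0.97135 <1
  x=-3.610: |R|=0.89750 <1
  x=-3.439: |R|=0.84917 <1
  x=-3.433: |R|=0.84744 <1
  x=-4.526: |R|=1.12339 >1
  x=-4.043: |R|=1.01069 >1
  x=-4.031: |R|=1.00772 >1
So |R|<1 on (-4.0000, 0).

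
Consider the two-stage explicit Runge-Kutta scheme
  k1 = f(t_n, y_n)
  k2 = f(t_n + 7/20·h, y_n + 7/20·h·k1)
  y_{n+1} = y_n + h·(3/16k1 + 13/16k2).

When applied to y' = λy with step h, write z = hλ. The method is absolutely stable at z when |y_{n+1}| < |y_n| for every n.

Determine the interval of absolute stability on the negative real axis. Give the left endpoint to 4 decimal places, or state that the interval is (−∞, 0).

Test eqn y'=λy, z=hλ:
  k1=λy_n ⇒ h·k1=z·y_n;  k2=λ(1+7/20z)y_n ⇒ h·k2=z(1+7/20z)y_n
  y_{n+1}/y_n = 1 + 3/16z + 13/16z(1+7/20z) = 1 + z + 91/320z²
  R(z) = 1 + z + 91/320z².

Need |R(x)|<1, x<0.
x=-0.7: |R|=0.4393
R=1: x+91/320x²=0 ⇒ x=−320/91=-3.5165; min R=1−1/(4·91/320)=0.1209>−1
Confirm numerically:
  x=-3.407: |R|=0.89393 <1
  x=-2.836: |R|=0.45120 <1
  x=-2.092: |R|=0.15256 <1
  x=-3.981: |R|=1.52588 >1
  x=-3.954: |R|=1.49195 >1
  x=-3.786: |R|=1.29017 >1
Interval (-3.5165, 0).

(-3.5165, 0).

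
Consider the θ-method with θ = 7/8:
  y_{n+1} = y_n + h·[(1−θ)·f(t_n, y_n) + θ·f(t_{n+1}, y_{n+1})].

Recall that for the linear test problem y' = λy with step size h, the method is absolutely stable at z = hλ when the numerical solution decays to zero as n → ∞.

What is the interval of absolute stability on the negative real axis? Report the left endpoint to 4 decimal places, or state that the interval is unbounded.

On y'=λy, z=hλ:
  y_{n+1} = y_n + z·[1/8·y_n + 7/8·y_{n+1}] ⇒ (1 − 7/8z)y_{n+1} = (1 + 1/8z)y_n
  Hence R(z) = (1 + 1/8z)/(1 − 7/8z).

Solve |R(x)|<1 on ℝ⁻.
x=-0.45: |R|=0.6771
x=-2: |R|=0.2727
x=-10: |R|=0.0256
x=-100: |R|=0.1299
θ=7/8≥1/2 ⇒ |1+1/8x|<|1−7/8x| ∀x<0 ⇒ stable on all of ℝ⁻.

(−∞, 0) — no finite endpoint.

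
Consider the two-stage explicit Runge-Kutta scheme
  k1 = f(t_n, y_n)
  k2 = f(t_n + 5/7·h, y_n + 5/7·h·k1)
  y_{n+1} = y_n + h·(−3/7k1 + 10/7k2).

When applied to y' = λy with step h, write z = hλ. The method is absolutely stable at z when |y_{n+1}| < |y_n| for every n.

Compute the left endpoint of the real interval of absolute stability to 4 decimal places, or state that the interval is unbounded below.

With y'=λy (z=hλ):
  k1=λy_n ⇒ h·k1=z·y_n;  k2=λ(1+5/7z)y_n ⇒ h·k2=z(1+5/7z)y_n
  y_{n+1}/y_n = 1 − 3/7z + 10/7z(1+5/7z) = 1 + z + 50/49z²
  so R(z) = 1 + z + 50/49z².

Boundary: |R(x)|=1, x<0.
x=-1.34: |R|=1.4922
R=1: x+50/49x²=0 ⇒ x=−49/50=-0.9800; min R=1−1/(4·50/49)=0.7550>−1
Confirm numerically:
  x=-0.893: |R|=0.92072 <1
  x=-0.750: |R|=0.82398 <1
  x=-0.707: |R|=0.80305 <1
  x=-0.513: |R|=0.75554 <1
  x=-1.521: |R|=1.83965 >1
  x=-1.448: |R|=1.69149 >1
  x=-1.289: |R|=1.40643 >1
Interval (-0.9800, 0).

left endpoint -0.9800.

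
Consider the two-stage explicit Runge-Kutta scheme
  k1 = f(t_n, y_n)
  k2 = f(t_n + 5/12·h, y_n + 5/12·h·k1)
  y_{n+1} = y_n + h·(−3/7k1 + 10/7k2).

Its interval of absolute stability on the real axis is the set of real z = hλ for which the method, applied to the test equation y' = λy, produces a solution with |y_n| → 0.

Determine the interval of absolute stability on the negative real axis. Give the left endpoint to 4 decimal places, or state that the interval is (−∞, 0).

z∈(-1.6800,0).

With y'=λy (z=hλ):
  k1=λy_n ⇒ h·k1=z·y_n;  k2=λ(1+5/12z)y_n ⇒ h·k2=z(1+5/12z)y_n
  y_{n+1}/y_n = 1 − 3/7z + 10/7z(1+5/12z) = 1 + z + 25/42z²
  so R(z) = 1 + z + 25/42z².

Boundary: |R(x)|=1, x<0.
x=-0.7: |R|=0.5917
R=1: x+25/42x²=0 ⇒ x=−42/25=-1.6800; min R=1−1/(4·25/42)=0.5800>−1
Confirm numerically:
  x=-1.438: |R|=0.79286 <1
  x=-1.026: |R|=0.60059 <1
  x=-0.697: |R|=0.59217 <1
  x=-2.143: |R|=1.59060 >1
  x=-1.877: |R|=1.22010 >1
Stable set (-1.6800, 0).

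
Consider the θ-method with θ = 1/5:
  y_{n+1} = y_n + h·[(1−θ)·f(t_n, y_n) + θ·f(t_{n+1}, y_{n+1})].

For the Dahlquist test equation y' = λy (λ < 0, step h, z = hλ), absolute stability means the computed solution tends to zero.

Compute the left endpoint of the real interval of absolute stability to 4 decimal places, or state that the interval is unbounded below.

On y'=λy, z=hλ:
  y_{n+1} = y_n + z·[4/5·y_n + 1/5·y_{n+1}] ⇒ (1 − 1/5z)y_{n+1} = (1 + 4/5z)y_n
  so R(z) = (1 + 4/5z)/(1 − 1/5z).

Boundary: |R(x)|=1, x<0.
x=-0.69: |R|=0.3937
R=−1: 1+4/5x = −1+1/5x ⇒ -3/5x=2 ⇒ x=2/(-3/5)=-3.3333
Confirm numerically:
  x=-2.135: |R|=0.49615 <1
  x=-1.709: |R|=0.27366 <1
  x=-1.654: |R|=0.24286 <1
  x=-1.587: |R|=0.20465 <1
  x=-3.667: |R|=1.11550 >1
  x=-3.612: |R|=1.09707 >1
  x=-3.430: |R|=1.03440 >1
Stable set (-3.3333, 0).

z* = -3.3333.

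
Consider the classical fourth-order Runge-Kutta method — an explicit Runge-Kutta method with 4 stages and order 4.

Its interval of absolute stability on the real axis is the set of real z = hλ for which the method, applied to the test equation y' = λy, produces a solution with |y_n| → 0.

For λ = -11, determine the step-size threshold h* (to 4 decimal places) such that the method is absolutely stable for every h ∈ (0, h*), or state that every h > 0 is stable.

(-2.7853,0); λ=-11 ⇒ h* = 0.2532.

Set f=λy, z=hλ:
  order 4, 4-stage ⇒ R(z)=1+z+z^2/2+z^3/6+z^4/24
  (e.g. R(-1.68)=0.27284, |R|=0.27284)

Find x<0 with |R(x)|<1.
x=-1.68: |R|=0.2728
|R(-2.04)|=0.3475 |R(-1.12)|=0.3386 |R(-1.03)|=0.3652
Bisect:
  x_lo=-3.2991 |R|=2.0944  x_hi=-0.1485 |R|=0.8620
  mid=-1.72381 |R|=0.27614 →hi
  mid=-2.51148 |R|=0.65979 →hi
  mid=-2.90531 |R|=1.19655 →lo
  mid=-2.70840 |R|=0.89012 →hi
  mid=-2.80685 |R|=1.03300 →lo
  mid=-2.75763 |R|=0.95908 →hi
  mid=-2.78224 |R|=0.99541 →hi
  ...
  [-2.78532,-2.78512] ⇒ x*=-2.7853
So |R|<1 on (-2.7853, 0).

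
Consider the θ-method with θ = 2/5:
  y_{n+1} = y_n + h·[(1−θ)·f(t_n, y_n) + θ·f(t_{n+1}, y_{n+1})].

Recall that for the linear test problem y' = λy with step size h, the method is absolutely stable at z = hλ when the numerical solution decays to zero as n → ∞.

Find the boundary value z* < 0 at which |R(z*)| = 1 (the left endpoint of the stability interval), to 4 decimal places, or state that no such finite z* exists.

z* = -10.0000.

Set f=λy, z=hλ:
  y_{n+1} = y_n + z·[3/5·y_n + 2/5·y_{n+1}] ⇒ (1 − 2/5z)y_{n+1} = (1 + 3/5z)y_n
  Hence R(z) = (1 + 3/5z)/(1 − 2/5z).

Need |R(x)|<1, x<0.
x=-1.34: |R|=0.1276
R=−1: 1+3/5x = −1+2/5x ⇒ -1/5x=2 ⇒ x=2/(-1/5)=-10.0000
Confirm numerically:
  x=-6.412: |R|=0.79870 <1
  x=-5.960: |R|=0.76123 <1
  x=-4.951: |R|=0.66119 <1
  x=-4.564: |R|=0.61523 <1
  x=-10.493: |R|=1.01897 >1
  x=-10.300: |R|=1.01172 >1
  x=-10.151: |R|=1.00597 >1
Stable set (-10.0000, 0).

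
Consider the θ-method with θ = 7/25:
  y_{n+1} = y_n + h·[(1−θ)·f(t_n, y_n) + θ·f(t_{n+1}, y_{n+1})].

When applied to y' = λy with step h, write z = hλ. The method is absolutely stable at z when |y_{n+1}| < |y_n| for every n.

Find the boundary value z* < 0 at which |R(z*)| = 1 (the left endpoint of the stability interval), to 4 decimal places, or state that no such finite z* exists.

left endpoint -4.5455.

Set f=λy, z=hλ:
  y_{n+1} = y_n + z·[18/25·y_n + 7/25·y_{n+1}] ⇒ (1 − 7/25z)y_{n+1} = (1 + 18/25z)y_n
  so R(z) = (1 + 18/25z)/(1 − 7/25z).

Need |R(x)|<1, x<0.
x=-0.66: |R|=0.4429
R=−1: 1+18/25x = −1+7/25x ⇒ -11/25x=2 ⇒ x=2/(-11/25)=-4.5455
Confirm numerically:
  x=-4.291: |R|=0.94914 <1
  x=-2.794: |R|=0.56762 <1
  x=-1.952: |R|=0.26216 <1
  x=-1.916: |R|=0.24701 <1
  x=-4.926: |R|=1.07037 >1
  x=-4.872: |R|=1.06077 >1
  x=-4.743: |R|=1.03734 >1
So |R|<1 on (-4.5455, 0).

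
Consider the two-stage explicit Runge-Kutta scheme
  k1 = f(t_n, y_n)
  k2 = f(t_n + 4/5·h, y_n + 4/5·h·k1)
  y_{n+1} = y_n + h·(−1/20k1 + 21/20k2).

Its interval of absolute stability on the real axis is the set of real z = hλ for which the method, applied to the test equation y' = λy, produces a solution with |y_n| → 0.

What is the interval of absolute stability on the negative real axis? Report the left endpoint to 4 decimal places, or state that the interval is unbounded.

z∈(-1.1905,0).

On y'=λy, z=hλ:
  k1=λy_n ⇒ h·k1=z·y_n;  k2=λ(1+4/5z)y_n ⇒ h·k2=z(1+4/5z)y_n
  y_{n+1}/y_n = 1 − 1/20z + 21/20z(1+4/5z) = 1 + z + 21/25z²
  Hence R(z) = 1 + z + 21/25z².

Find x<0 with |R(x)|<1.
x=-0.99: |R|=0.8333
R=1: x+21/25x²=0 ⇒ x=−25/21=-1.1905; min R=1−1/(4·21/25)=0.7024>−1
Confirm numerically:
  x=-1.166: |R|=0.97603 <1
  x=-1.016: |R|=0.85110 <1
  x=-0.963: |R|=0.81599 <1
  x=-1.679: |R|=1.68899 >1
  x=-1.510: |R|=1.40528 >1
Interval (-1.1905, 0).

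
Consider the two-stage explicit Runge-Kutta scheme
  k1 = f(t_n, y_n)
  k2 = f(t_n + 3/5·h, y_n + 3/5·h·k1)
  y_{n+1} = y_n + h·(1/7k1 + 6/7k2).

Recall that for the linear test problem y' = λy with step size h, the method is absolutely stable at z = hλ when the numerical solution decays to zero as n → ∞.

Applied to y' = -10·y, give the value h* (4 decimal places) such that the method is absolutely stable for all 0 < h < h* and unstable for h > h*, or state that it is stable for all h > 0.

Set f=λy, z=hλ:
  k1=λy_n ⇒ h·k1=z·y_n;  k2=λ(1+3/5z)y_n ⇒ h·k2=z(1+3/5z)y_n
  y_{n+1}/y_n = 1 + 1/7z + 6/7z(1+3/5z) = 1 + z + 18/35z²
  ⇒ R(z) = 1 + z + 18/35z².

Find x<0 with |R(x)|<1.
x=-0.59: |R|=0.5890
R=1: x+18/35x²=0 ⇒ x=−35/18=-1.9444; min R=1−1/(4·18/35)=0.5139>−1
Confirm numerically:
  x=-1.511: |R|=0.66318 <1
  x=-1.309: |R|=0.57222 <1
  x=-1.219: |R|=0.54521 <1
  x=-2.448: |R|=1.63396 >1
  x=-2.075: |R|=1.13932 >1
Interval (-1.9444, 0).

(-1.9444,0); λ=-10 ⇒ h* = (35/18)/10 = 0.1944.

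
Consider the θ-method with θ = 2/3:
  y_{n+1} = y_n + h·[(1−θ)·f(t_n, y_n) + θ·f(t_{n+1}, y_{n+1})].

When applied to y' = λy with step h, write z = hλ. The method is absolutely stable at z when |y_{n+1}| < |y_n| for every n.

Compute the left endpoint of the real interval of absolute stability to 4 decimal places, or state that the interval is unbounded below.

On y'=λy, z=hλ:
  y_{n+1} = y_n + z·[1/3·y_n + 2/3·y_{n+1}] ⇒ (1 − 2/3z)y_{n+1} = (1 + 1/3z)y_n
  R(z) = (1 + 1/3z)/(1 − 2/3z).

Boundary: |R(x)|=1, x<0.
x=-1.25: |R|=0.3182
x=-2: |R|=0.1429
x=-10: |R|=0.3043
x=-100: |R|=0.4778
θ=2/3≥1/2 ⇒ |1+1/3x|<|1−2/3x| ∀x<0 ⇒ unbounded interval.

interval (−∞, 0).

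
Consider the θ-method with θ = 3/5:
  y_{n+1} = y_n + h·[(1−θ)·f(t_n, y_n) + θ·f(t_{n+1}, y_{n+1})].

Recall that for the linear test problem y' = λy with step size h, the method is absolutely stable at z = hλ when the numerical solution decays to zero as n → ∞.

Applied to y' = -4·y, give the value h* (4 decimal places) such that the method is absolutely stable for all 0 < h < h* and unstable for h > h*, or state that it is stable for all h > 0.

unbounded; (−∞, 0). Any h>0 works for λ=-4.

Set f=λy, z=hλ:
  y_{n+1} = y_n + z·[2/5·y_n + 3/5·y_{n+1}] ⇒ (1 − 3/5z)y_{n+1} = (1 + 2/5z)y_n
  Hence R(z) = (1 + 2/5z)/(1 − 3/5z).

Boundary: |R(x)|=1, x<0.
x=-1.53: |R|=0.2023
x=-2: |R|=0.0909
x=-10: |R|=0.4286
x=-100: |R|=0.6393
θ=3/5≥1/2 ⇒ |1+2/5x|<|1−3/5x| ∀x<0 ⇒ stable on all of ℝ⁻.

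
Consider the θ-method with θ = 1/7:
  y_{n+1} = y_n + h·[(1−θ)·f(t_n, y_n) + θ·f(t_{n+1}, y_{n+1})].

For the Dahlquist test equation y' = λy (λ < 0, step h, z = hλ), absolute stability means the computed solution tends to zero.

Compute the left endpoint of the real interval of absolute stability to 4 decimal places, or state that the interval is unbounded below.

With y'=λy (z=hλ):
  y_{n+1} = y_n + z·[6/7·y_n + 1/7·y_{n+1}] ⇒ (1 − 1/7z)y_{n+1} = (1 + 6/7z)y_n
  so R(z) = (1 + 6/7z)/(1 − 1/7z).

Need |R(x)|<1, x<0.
x=-1.29: |R|=0.0893
R=−1: 1+6/7x = −1+1/7x ⇒ -5/7x=2 ⇒ x=2/(-5/7)=-2.8000
Confirm numerically:
  x=-2.698: |R|=0.94741 <1
  x=-2.271: |R|=0.71470 <1
  x=-1.807: |R|=0.43624 <1
  x=-1.347: |R|=0.12963 <1
  x=-3.251: |R|=1.21998 >1
  x=-3.131: |R|=1.16336 >1
  x=-3.101: |R|=1.14900 >1
So |R|<1 on (-2.8000, 0).

left endpoint -2.8000.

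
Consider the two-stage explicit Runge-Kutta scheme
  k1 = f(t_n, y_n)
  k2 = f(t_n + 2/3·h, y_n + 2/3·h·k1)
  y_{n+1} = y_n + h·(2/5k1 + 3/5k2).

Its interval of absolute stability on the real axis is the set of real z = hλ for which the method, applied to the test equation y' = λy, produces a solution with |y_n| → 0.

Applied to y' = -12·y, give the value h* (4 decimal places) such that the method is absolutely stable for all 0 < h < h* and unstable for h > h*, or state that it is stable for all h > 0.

Set f=λy, z=hλ:
  k1=λy_n ⇒ h·k1=z·y_n;  k2=λ(1+2/3z)y_n ⇒ h·k2=z(1+2/3z)y_n
  y_{n+1}/y_n = 1 + 2/5z + 3/5z(1+2/3z) = 1 + z + 2/5z²
  R(z) = 1 + z + 2/5z².

Solve |R(x)|<1 on ℝ⁻.
x=-1: |R|=0.4000
R=1: x+2/5x²=0 ⇒ x=−5/2=-2.5000; min R=1−1/(4·2/5)=0.3750>−1
Confirm numerically:
  x=-2.070: |R|=0.64396 <1
  x=-2.066: |R|=0.64134 <1
  x=-1.914: |R|=0.55136 <1
  x=-2.715: |R|=1.23349 >1
  x=-2.677: |R|=1.18953 >1
  x=-2.544: |R|=1.04477 >1
Interval (-2.5000, 0).

(-2.5000,0); λ=-12 ⇒ h* = (5/2)/12 = 0.2083.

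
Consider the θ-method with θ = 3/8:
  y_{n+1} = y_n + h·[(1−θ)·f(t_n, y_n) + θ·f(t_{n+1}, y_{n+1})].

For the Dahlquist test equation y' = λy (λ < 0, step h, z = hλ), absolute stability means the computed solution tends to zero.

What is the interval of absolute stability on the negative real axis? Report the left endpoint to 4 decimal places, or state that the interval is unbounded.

z∈(-8.0000,0).

On y'=λy, z=hλ:
  y_{n+1} = y_n + z·[5/8·y_n + 3/8·y_{n+1}] ⇒ (1 − 3/8z)y_{n+1} = (1 + 5/8z)y_n
  so R(z) = (1 + 5/8z)/(1 − 3/8z).

Need |R(x)|<1, x<0.
x=-0.48: |R|=0.5932
R=−1: 1+5/8x = −1+3/8x ⇒ -1/4x=2 ⇒ x=2/(-1/4)=-8.0000
Confirm numerically:
  x=-7.404: |R|=0.96055 <1
  x=-5.664: |R|=0.81306 <1
  x=-3.599: |R|=0.53173 <1
  x=-8.509: |R|=1.03036 >1
  x=-8.148: |R|=1.00912 >1
  x=-8.094: |R|=1.00582 >1
Interval (-8.0000, 0).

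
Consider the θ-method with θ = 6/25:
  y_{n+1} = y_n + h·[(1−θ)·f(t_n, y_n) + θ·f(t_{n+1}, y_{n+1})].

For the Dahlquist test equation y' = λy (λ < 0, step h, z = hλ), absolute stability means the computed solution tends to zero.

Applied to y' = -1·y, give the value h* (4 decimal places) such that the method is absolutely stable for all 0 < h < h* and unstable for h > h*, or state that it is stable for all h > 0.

Set f=λy, z=hλ:
  y_{n+1} = y_n + z·[19/25·y_n + 6/25·y_{n+1}] ⇒ (1 − 6/25z)y_{n+1} = (1 + 19/25z)y_n
  ⇒ R(z) = (1 + 19/25z)/(1 − 6/25z).

Boundary: |R(x)|=1, x<0.
x=-1.27: |R|=0.0267
R=−1: 1+19/25x = −1+6/25x ⇒ -13/25x=2 ⇒ x=2/(-13/25)=-3.8462
Confirm numerically:
  x=-3.028: |R|=0.75361 <1
  x=-2.899: |R|=0.70956 <1
  x=-2.358: |R|=0.50582 <1
  x=-4.309: |R|=1.11832 >1
  x=-4.290: |R|=1.11372 >1
  x=-4.200: |R|=1.09163 >1
Stable set (-3.8462, 0).

(-3.8462,0); λ=-1 ⇒ h* = (50/13)/1 = 3.8462.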